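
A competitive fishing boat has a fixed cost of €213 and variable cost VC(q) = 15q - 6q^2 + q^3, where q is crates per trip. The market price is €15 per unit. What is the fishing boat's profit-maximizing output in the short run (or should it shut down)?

Strip out fixed cost: VC = 15q - 6q^2 + q^3. Then AVC = 15 - 6q + q^2 and MC = 15 - 12q + 3q^2.
The AVC parabola has its vertex at q = 6/2 = 3, where AVC = 15 - 6·3 + 3^2 = €6.
Because €15 ≥ €6, revenue can cover variable cost; the firm operates.
Set P = MC: 15 = 15 - 12q + 3q^2 → -12q + 3q^2 = 0. The roots are q = 0 and q = 4; the profit-maximizing output is on the rising part of MC, so q* = 4.
Check: AVC at q = 4 is €7 ≤ P, so revenue covers variable cost.
Profit = P·q − TC = 15·4 − 241 = -€181, a loss, but smaller than the €213 fixed cost the firm would lose by shutting down.

Produce at q = 4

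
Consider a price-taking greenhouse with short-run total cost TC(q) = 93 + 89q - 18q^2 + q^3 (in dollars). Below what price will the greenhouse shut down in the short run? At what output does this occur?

Short-run supply begins at min AVC. From VC = 89q - 18q^2 + q^3, AVC = 89 - 18q + q^2.
At the minimum of AVC, MC = AVC. MC = 89 - 36q + 3q^2; setting MC = AVC gives 2q^2 - 18q = 0, so q = 9. min AVC = 8.
So the shutdown price is $8.

$8 per unit, at q = 9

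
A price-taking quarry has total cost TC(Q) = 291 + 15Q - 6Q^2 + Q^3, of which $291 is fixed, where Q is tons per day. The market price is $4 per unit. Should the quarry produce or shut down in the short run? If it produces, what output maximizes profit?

Shut down

From TC, MC = TC'(Q) = 15 - 12Q + 3Q^2 and AVC = VC/Q = 15 - 6Q + Q^2.
AVC is minimized where dAVC/dQ = -6 + 2Q = 0, at Q = 3; min AVC = 15 - 6·3 + 3^2 = $6.
With P < min AVC ($4 < $6), every unit sold adds to the loss.
Shutting down limits the loss to fixed cost, $291.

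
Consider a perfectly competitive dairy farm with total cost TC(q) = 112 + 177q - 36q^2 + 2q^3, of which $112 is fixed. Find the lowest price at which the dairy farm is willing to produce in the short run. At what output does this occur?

The firm shuts down when price falls below the minimum of average variable cost. AVC = VC/q = 177 - 36q + 2q^2.
At the minimum of AVC, MC = AVC. MC = 177 - 72q + 6q^2; setting MC = AVC gives 4q^2 - 36q = 0, so q = 9. min AVC = 15.
So the shutdown price is $15.

$15 per unit, at q = 9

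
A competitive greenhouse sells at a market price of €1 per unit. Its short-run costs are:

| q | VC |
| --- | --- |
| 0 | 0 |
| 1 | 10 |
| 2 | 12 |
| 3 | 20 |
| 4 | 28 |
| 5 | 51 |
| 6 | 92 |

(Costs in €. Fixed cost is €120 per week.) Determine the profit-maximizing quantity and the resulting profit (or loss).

q = 0 (shut down); profit = -€120

Profit at each row (π = 1q − TC): q=0: -120; q=1: -129; q=2: -130; q=3: -137; q=4: -144; q=5: -166; q=6: -206.
Profit is highest at q = 0. Equivalently, the lowest AVC in the table is 12/2 ≈ €6 at q = 2, and P = €1 falls below it — price never covers variable cost, so the firm shuts down and loses only its fixed cost.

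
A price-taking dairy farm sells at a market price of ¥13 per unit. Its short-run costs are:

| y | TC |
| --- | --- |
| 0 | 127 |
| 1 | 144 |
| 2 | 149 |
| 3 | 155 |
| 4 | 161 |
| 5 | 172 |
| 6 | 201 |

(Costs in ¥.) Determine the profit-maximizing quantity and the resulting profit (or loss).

y = 5; profit = -¥107

Compute π = P·y − TC at each output: y=0: -127; y=1: -131; y=2: -123; y=3: -116; y=4: -109; y=5: -107; y=6: -123.
Profit is maximized at y = 5. AVC there is 45/5 = ¥9 ≤ P, so producing beats shutting down (which would give -¥127).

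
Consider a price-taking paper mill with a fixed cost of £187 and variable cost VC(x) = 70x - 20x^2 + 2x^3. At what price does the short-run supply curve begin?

The firm shuts down when price falls below the minimum of average variable cost. AVC = VC/x = 70 - 20x + 2x^2.
dAVC/dx = -20 + 4x = 0 gives x = 5. min AVC = 70 - 20·5 + 2·5^2 = 20.
For P < £20 the firm produces nothing.

£20 per unit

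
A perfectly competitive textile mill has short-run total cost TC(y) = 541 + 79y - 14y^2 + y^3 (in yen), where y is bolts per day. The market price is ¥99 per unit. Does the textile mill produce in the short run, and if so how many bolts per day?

From TC, MC = TC'(y) = 79 - 28y + 3y^2 and AVC = VC/y = 79 - 14y + y^2.
The AVC parabola has its vertex at y = 14/2 = 7, where AVC = 79 - 14·7 + 7^2 = ¥30.
Since P = ¥99 ≥ min AVC = ¥30, price covers variable cost and the firm should produce.
Set P = MC: 99 = 79 - 28y + 3y^2 → -20 - 28y + 3y^2 = 0. The roots are y = -2/3 and y = 10; the profit-maximizing output is on the rising part of MC, so y* = 10.
Check: AVC at y = 10 is ¥39 ≤ P, so revenue covers variable cost.
Profit = P·y − TC = 99·10 − 931 = ¥59.

Produce at y = 10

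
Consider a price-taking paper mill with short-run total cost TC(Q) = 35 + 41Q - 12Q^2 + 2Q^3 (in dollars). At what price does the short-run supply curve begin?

$23 per unit

The shutdown price is the minimum of AVC. VC = 41Q - 12Q^2 + 2Q^3, so AVC = 41 - 12Q + 2Q^2.
dAVC/dQ = -12 + 4Q = 0 gives Q = 3. min AVC = 41 - 12·3 + 2·3^2 = 23.
For P < $23 the firm produces nothing.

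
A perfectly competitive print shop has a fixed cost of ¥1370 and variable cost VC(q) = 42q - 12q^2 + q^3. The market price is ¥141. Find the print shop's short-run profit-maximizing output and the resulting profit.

AVC = 42 - 12q + q^2 has its minimum ¥6 at q = 6; price ¥141 clears that bar, so the firm operates.
MC = 42 - 24q + 3q^2. Setting P = MC and taking the root on the rising branch gives q* = 11.
TR = 141·11 = 1551. TC = 1370 + 341 = 1711. Profit = 1551 − 1711 = -¥160.
That loss of ¥160 beats the ¥1370 the firm would lose by shutting down; producing recovers ¥1210 of fixed cost.

Profit = -¥160 at q = 11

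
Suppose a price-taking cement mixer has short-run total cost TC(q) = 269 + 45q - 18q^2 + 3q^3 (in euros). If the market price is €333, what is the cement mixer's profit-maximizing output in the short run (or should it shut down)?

Variable cost is VC = 45q - 18q^2 + 3q^3, so AVC = VC/q = 45 - 18q + 3q^2 and MC = dTC/dq = 45 - 36q + 9q^2.
AVC hits its minimum where MC = AVC, at q = 3, giving min AVC = 45 - 18·3 + 3·3^2 = €18.
Since P = €333 ≥ min AVC = €18, price covers variable cost and the firm should produce.
Solving P = MC: -288 - 36q + 9q^2 = 0 ⇒ q = -4 or 8. On the upward-sloping branch, q* = 8.
Check: AVC at q = 8 is €93 ≤ P, so revenue covers variable cost.
Profit = P·q − TC = 333·8 − 1013 = €1651.

Produce at q = 8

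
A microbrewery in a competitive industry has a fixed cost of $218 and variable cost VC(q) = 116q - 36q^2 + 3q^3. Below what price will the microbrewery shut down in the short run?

$8 per unit

The shutdown price is the minimum of AVC. VC = 116q - 36q^2 + 3q^3, so AVC = 116 - 36q + 3q^2.
At the minimum of AVC, MC = AVC. MC = 116 - 72q + 9q^2; setting MC = AVC gives 6q^2 - 36q = 0, so q = 6. min AVC = 8.
For P < $8 the firm produces nothing.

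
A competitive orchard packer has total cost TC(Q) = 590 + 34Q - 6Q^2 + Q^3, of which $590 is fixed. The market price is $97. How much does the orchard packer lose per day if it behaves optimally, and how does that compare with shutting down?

Profit = -$198 at Q = 7

AVC = 34 - 6Q + Q^2; min AVC = $25 at Q = 3. Since P = $97 ≥ min AVC, the firm produces.
MC = 34 - 12Q + 3Q^2. Setting P = MC and taking the root on the rising branch gives Q* = 7.
TR = 97·7 = 679. TC = 590 + 287 = 877. Profit = 679 − 877 = -$198.
That loss of $198 beats the $590 the firm would lose by shutting down; producing recovers $392 of fixed cost.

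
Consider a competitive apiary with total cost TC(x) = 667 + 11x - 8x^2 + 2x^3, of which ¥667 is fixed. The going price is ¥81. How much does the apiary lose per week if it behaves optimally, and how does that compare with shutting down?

AVC = 11 - 8x + 2x^2 has its minimum ¥3 at x = 2; price ¥81 clears that bar, so the firm operates.
MC = 11 - 16x + 6x^2. Setting P = MC and taking the root on the rising branch gives x* = 5.
TR = 81·5 = 405. TC = 667 + 105 = 772. Profit = 405 − 772 = -¥367.
By producing, the firm covers all variable cost plus ¥300 of fixed cost; shutting down would lose the full ¥667.

Profit = -¥367 at x = 5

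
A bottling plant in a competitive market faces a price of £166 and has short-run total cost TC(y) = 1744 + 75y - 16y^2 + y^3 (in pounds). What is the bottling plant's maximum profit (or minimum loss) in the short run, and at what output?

Profit = -£54 at y = 13

AVC = 75 - 16y + y^2; min AVC = £11 at y = 8. Since P = £166 ≥ min AVC, the firm produces.
With MC = 75 - 32y + 3y^2, P = MC on the upward-sloping part at y* = 13.
TR = 166·13 = 2158. TC = 1744 + 468 = 2212. Profit = 2158 − 2212 = -£54.
That loss of £54 beats the £1744 the firm would lose by shutting down; producing recovers £1690 of fixed cost.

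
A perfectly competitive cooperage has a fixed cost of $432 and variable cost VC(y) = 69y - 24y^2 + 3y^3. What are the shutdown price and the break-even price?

Shutdown price = min AVC. AVC = 69 - 24y + 3y^2, with vertex at y = 4 and minimum $21.
ATC = 432/y + 69 - 24y + 3y^2. Setting dATC/dy = −432/y^2 − 24 + 6y = 0 gives y = 6 (since 6·6^3 − 24·6^2 = 432).
min ATC = 432/6 + 69 − 24·6 + 3·6^2 = $105. That is the break-even price.
Between these two prices the firm operates at a loss; above $105 it earns a profit.

Shutdown price = $21; break-even price = $105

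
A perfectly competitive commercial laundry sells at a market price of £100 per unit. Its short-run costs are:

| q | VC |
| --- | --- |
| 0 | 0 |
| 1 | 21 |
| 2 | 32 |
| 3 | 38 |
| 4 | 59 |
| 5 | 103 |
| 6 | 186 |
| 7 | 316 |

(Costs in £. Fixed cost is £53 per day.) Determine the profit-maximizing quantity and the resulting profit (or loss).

q = 6; profit = £361

Profit at each row (π = 100q − TC): q=0: -53; q=1: 26; q=2: 115; q=3: 209; q=4: 288; q=5: 344; q=6: 361; q=7: 331.
Profit is maximized at q = 6. AVC there is 186/6 = £31 ≤ P, so producing beats shutting down (which would give -£53).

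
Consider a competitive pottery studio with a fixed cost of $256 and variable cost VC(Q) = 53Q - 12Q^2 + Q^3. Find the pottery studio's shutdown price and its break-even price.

Shutdown price = min AVC. AVC = 53 - 12Q + Q^2, with vertex at Q = 6 and minimum $17.
ATC = 256/Q + 53 - 12Q + Q^2. Setting dATC/dQ = −256/Q^2 − 12 + 2Q = 0 gives Q = 8 (since 2·8^3 − 12·8^2 = 256).
min ATC = 256/8 + 53 − 12·8 + 8^2 = $53. That is the break-even price.
For $17 ≤ P < $53 the firm produces at a loss; below $17 it shuts down.

Shutdown price = $17; break-even price = $53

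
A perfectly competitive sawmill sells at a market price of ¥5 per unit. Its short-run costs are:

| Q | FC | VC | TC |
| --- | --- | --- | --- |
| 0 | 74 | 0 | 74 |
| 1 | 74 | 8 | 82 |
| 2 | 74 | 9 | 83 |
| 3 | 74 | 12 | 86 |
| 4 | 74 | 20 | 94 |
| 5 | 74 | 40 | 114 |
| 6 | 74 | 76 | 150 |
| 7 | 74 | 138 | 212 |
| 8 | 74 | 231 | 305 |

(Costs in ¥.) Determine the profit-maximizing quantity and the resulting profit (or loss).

Q = 3; profit = -¥71

Tabulate TR − TC: Q=0: -74; Q=1: -77; Q=2: -73; Q=3: -71; Q=4: -74; Q=5: -89; Q=6: -120; Q=7: -177; Q=8: -265.
Profit is maximized at Q = 3. AVC there is 12/3 = ¥4 ≤ P, so producing beats shutting down (which would give -¥74).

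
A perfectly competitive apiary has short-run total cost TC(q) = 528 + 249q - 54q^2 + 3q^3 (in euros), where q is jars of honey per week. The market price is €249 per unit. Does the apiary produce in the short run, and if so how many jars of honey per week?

Produce at q = 12

From TC, MC = TC'(q) = 249 - 108q + 9q^2 and AVC = VC/q = 249 - 54q + 3q^2.
The AVC parabola has its vertex at q = 54/6 = 9, where AVC = 249 - 54·9 + 3·9^2 = €6.
Since P = €249 ≥ min AVC = €6, price covers variable cost and the firm should produce.
Set P = MC: 249 = 249 - 108q + 9q^2 → -108q + 9q^2 = 0. The roots are q = 0 and q = 12; the profit-maximizing output is on the rising part of MC, so q* = 12.
Check: AVC at q = 12 is €33 ≤ P, so revenue covers variable cost.
Profit = P·q − TC = 249·12 − 924 = €2064.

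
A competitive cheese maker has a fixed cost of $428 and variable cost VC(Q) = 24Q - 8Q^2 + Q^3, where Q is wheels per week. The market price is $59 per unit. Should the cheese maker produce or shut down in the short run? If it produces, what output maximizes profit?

Variable cost is VC = 24Q - 8Q^2 + Q^3, so AVC = VC/Q = 24 - 8Q + Q^2 and MC = dTC/dQ = 24 - 16Q + 3Q^2.
AVC hits its minimum where MC = AVC, at Q = 4, giving min AVC = 24 - 8·4 + 4^2 = $8.
Because $59 ≥ $8, revenue can cover variable cost; the firm operates.
Solving P = MC: -35 - 16Q + 3Q^2 = 0 ⇒ Q = -5/3 or 7. On the upward-sloping branch, Q* = 7.
Check: AVC at Q = 7 is $17 ≤ P, so revenue covers variable cost.
Profit = P·Q − TC = 59·7 − 547 = -$134, a loss, but smaller than the $428 fixed cost the firm would lose by shutting down.

Produce at Q = 7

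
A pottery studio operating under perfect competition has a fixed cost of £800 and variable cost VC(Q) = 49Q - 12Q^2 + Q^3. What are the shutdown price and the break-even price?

Shutdown price = min AVC. AVC = 49 - 12Q + Q^2, with vertex at Q = 6 and minimum £13.
ATC = 800/Q + 49 - 12Q + Q^2. Setting dATC/dQ = −800/Q^2 − 12 + 2Q = 0 gives Q = 10 (since 2·10^3 − 12·10^2 = 800).
min ATC = 800/10 + 49 − 12·10 + 10^2 = £109. That is the break-even price.
For £13 ≤ P < £109 the firm produces at a loss; below £13 it shuts down.

Shutdown price = £13; break-even price = £109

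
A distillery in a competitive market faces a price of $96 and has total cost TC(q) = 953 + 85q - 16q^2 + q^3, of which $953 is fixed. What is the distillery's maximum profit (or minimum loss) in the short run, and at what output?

Profit = -$227 at q = 11

AVC = 85 - 16q + q^2; min AVC = $21 at q = 8. Since P = $96 ≥ min AVC, the firm produces.
With MC = 85 - 32q + 3q^2, P = MC on the upward-sloping part at q* = 11.
TR = 96·11 = 1056. TC = 953 + 330 = 1283. Profit = 1056 − 1283 = -$227.
Shutting down would mean losing the fixed cost of $953, so operating at a loss of $227 is better by $726.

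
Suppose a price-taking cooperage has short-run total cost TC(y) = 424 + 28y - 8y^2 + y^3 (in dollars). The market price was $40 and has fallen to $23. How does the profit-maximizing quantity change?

Output falls from 6 to 5

AVC = 28 - 8y + y^2, minimized at y = 4 where min AVC = $12. MC = 28 - 16y + 3y^2.
At P = $40 ≥ min AVC, set P = MC on the rising branch: y = 6.
At P = $23 ≥ min AVC, set P = MC: y = 5. The firm stays open but cuts output.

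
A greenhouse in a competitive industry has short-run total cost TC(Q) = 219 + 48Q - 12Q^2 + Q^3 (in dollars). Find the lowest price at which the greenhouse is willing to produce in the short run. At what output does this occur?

$12 per unit, at Q = 6

The shutdown price is the minimum of AVC. VC = 48Q - 12Q^2 + Q^3, so AVC = 48 - 12Q + Q^2.
At the minimum of AVC, MC = AVC. MC = 48 - 24Q + 3Q^2; setting MC = AVC gives 2Q^2 - 12Q = 0, so Q = 6. min AVC = 12.
For P < $12 the firm produces nothing.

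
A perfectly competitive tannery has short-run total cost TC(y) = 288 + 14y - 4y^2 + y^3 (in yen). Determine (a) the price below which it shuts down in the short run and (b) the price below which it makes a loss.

Shutdown price = min AVC. AVC = 14 - 4y + y^2, with vertex at y = 2 and minimum ¥10.
ATC = 288/y + 14 - 4y + y^2. Setting dATC/dy = −288/y^2 − 4 + 2y = 0 gives y = 6 (since 2·6^3 − 4·6^2 = 288).
min ATC = 288/6 + 14 − 4·6 + 6^2 = ¥74. That is the break-even price.
For ¥10 ≤ P < ¥74 the firm produces at a loss; below ¥10 it shuts down.

Shutdown price = ¥10; break-even price = ¥74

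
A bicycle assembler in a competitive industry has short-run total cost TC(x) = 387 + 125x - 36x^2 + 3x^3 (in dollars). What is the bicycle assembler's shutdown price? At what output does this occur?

The firm shuts down when price falls below the minimum of average variable cost. AVC = VC/x = 125 - 36x + 3x^2.
dAVC/dx = -36 + 6x = 0 gives x = 6. min AVC = 125 - 36·6 + 3·6^2 = 17.
The firm shuts down for any P below $17.

$17 per unit, at x = 6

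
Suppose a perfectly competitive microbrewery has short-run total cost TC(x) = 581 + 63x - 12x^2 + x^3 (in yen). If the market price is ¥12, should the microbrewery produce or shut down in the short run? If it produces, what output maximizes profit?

Shut down

From TC, MC = TC'(x) = 63 - 24x + 3x^2 and AVC = VC/x = 63 - 12x + x^2.
AVC hits its minimum where MC = AVC, at x = 6, giving min AVC = 63 - 12·6 + 6^2 = ¥27.
P = ¥12 lies below min AVC = ¥27; no output level covers variable cost.
Shutting down limits the loss to fixed cost, ¥581.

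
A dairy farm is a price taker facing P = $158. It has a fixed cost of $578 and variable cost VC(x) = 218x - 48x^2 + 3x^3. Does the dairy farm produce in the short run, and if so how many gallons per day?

Variable cost is VC = 218x - 48x^2 + 3x^3, so AVC = VC/x = 218 - 48x + 3x^2 and MC = dTC/dx = 218 - 96x + 9x^2.
The AVC parabola has its vertex at x = 48/6 = 8, where AVC = 218 - 48·8 + 3·8^2 = $26.
Since P = $158 ≥ min AVC = $26, price covers variable cost and the firm should produce.
Solving P = MC: 60 - 96x + 9x^2 = 0 ⇒ x = 2/3 or 10. On the upward-sloping branch, x* = 10.
Check: AVC at x = 10 is $38 ≤ P, so revenue covers variable cost.
Profit = P·x − TC = 158·10 − 958 = $622.

Produce at x = 10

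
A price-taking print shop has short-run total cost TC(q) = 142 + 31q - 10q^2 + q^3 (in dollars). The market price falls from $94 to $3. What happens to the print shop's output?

Output falls from 9 to 0 (the firm shuts down)

MC = 31 - 20q + 3q^2; the shutdown threshold is min AVC = $6 (at q = 5).
With P = $94 above the shutdown price, P = MC gives q = 9.
At P = $3 < min AVC = $6, price no longer covers variable cost at any output, so the firm shuts down: q = 0.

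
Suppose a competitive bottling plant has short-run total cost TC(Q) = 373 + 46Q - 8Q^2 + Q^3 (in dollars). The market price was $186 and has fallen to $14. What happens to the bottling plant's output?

MC = 46 - 16Q + 3Q^2; the shutdown threshold is min AVC = $30 (at Q = 4).
With P = $186 above the shutdown price, P = MC gives Q = 10.
At P = $14 < min AVC = $30, price no longer covers variable cost at any output, so the firm shuts down: Q = 0.

Output falls from 10 to 0 (the firm shuts down)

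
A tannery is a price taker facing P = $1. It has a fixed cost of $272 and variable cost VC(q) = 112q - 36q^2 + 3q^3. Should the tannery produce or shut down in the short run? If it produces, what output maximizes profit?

Shut down

From TC, MC = TC'(q) = 112 - 72q + 9q^2 and AVC = VC/q = 112 - 36q + 3q^2.
The AVC parabola has its vertex at q = 36/6 = 6, where AVC = 112 - 36·6 + 3·6^2 = $4.
With P < min AVC ($1 < $4), every unit sold adds to the loss.
Best response: produce nothing and absorb the $272 fixed cost.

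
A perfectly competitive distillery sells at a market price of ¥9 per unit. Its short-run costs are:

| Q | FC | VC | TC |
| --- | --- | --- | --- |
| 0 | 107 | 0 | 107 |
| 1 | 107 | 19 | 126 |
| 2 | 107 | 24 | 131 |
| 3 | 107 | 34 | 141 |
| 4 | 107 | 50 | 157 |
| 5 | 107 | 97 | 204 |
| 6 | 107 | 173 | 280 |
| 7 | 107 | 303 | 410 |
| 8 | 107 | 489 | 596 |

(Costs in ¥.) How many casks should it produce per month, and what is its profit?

Tabulate TR − TC: Q=0: -107; Q=1: -117; Q=2: -113; Q=3: -114; Q=4: -121; Q=5: -159; Q=6: -226; Q=7: -347; Q=8: -524.
Profit is highest at Q = 0. Equivalently, the lowest AVC in the table is 34/3 ≈ ¥11.33 at Q = 3, and P = ¥9 falls below it — price never covers variable cost, so the firm shuts down and loses only its fixed cost.

Q = 0 (shut down); profit = -¥107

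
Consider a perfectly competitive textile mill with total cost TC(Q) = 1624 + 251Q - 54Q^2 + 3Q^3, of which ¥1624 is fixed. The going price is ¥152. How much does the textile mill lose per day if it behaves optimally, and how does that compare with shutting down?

AVC = 251 - 54Q + 3Q^2 has its minimum ¥8 at Q = 9; price ¥152 clears that bar, so the firm operates.
With MC = 251 - 108Q + 9Q^2, P = MC on the upward-sloping part at Q* = 11.
TR = 152·11 = 1672. TC = 1624 + 220 = 1844. Profit = 1672 − 1844 = -¥172.
That loss of ¥172 beats the ¥1624 the firm would lose by shutting down; producing recovers ¥1452 of fixed cost.

Profit = -¥172 at Q = 11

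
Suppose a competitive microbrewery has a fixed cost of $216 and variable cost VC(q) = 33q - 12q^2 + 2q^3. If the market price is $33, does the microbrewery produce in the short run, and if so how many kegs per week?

Produce at q = 4

Variable cost is VC = 33q - 12q^2 + 2q^3, so AVC = VC/q = 33 - 12q + 2q^2 and MC = dTC/dq = 33 - 24q + 6q^2.
AVC hits its minimum where MC = AVC, at q = 3, giving min AVC = 33 - 12·3 + 2·3^2 = $15.
Since P = $33 ≥ min AVC = $15, price covers variable cost and the firm should produce.
Solving P = MC: -24q + 6q^2 = 0 ⇒ q = 0 or 4. On the upward-sloping branch, q* = 4.
Check: AVC at q = 4 is $17 ≤ P, so revenue covers variable cost.
Profit = P·q − TC = 33·4 − 284 = -$152, a loss, but smaller than the $216 fixed cost the firm would lose by shutting down.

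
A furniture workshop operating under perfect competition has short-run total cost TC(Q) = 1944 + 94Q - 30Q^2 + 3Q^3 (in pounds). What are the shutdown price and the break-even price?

Shutdown price = min AVC. AVC = 94 - 30Q + 3Q^2, with vertex at Q = 5 and minimum £19.
ATC = 1944/Q + 94 - 30Q + 3Q^2. Setting dATC/dQ = −1944/Q^2 − 30 + 6Q = 0 gives Q = 9 (since 6·9^3 − 30·9^2 = 1944).
min ATC = 1944/9 + 94 − 30·9 + 3·9^2 = £283. That is the break-even price.
For £19 ≤ P < £283 the firm produces at a loss; below £19 it shuts down.

Shutdown price = £19; break-even price = £283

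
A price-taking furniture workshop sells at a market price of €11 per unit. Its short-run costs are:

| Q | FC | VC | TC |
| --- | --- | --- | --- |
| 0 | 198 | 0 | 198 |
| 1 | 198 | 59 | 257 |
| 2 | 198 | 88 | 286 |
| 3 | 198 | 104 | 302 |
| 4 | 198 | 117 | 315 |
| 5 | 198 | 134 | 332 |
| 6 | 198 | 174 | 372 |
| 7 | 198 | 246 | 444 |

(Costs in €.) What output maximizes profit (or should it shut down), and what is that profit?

Q = 0 (shut down); profit = -€198

Profit at each row (π = 11Q − TC): Q=0: -198; Q=1: -246; Q=2: -264; Q=3: -269; Q=4: -271; Q=5: -277; Q=6: -306; Q=7: -367.
Profit is highest at Q = 0. Equivalently, the lowest AVC in the table is 134/5 ≈ €26.80 at Q = 5, and P = €11 falls below it — price never covers variable cost, so the firm shuts down and loses only its fixed cost.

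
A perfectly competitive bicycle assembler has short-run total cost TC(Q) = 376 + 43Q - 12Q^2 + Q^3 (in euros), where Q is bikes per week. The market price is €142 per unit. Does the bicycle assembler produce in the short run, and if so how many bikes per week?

Variable cost is VC = 43Q - 12Q^2 + Q^3, so AVC = VC/Q = 43 - 12Q + Q^2 and MC = dTC/dQ = 43 - 24Q + 3Q^2.
AVC hits its minimum where MC = AVC, at Q = 6, giving min AVC = 43 - 12·6 + 6^2 = €7.
P = €142 exceeds min AVC = €7, so the firm stays open.
Solving P = MC: -99 - 24Q + 3Q^2 = 0 ⇒ Q = -3 or 11. On the upward-sloping branch, Q* = 11.
Check: AVC at Q = 11 is €32 ≤ P, so revenue covers variable cost.
Profit = P·Q − TC = 142·11 − 728 = €834.

Produce at Q = 11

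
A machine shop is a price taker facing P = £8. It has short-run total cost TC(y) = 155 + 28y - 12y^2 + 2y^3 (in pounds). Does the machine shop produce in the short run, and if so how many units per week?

Shut down

From TC, MC = TC'(y) = 28 - 24y + 6y^2 and AVC = VC/y = 28 - 12y + 2y^2.
AVC is minimized where dAVC/dy = -12 + 4y = 0, at y = 3; min AVC = 28 - 12·3 + 2·3^2 = £10.
P = £8 lies below min AVC = £10; no output level covers variable cost.
Shutting down limits the loss to fixed cost, £155.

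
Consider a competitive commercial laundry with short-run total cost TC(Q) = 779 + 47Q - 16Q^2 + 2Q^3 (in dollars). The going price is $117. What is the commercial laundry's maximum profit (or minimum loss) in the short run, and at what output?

AVC = 47 - 16Q + 2Q^2 has its minimum $15 at Q = 4; price $117 clears that bar, so the firm operates.
With MC = 47 - 32Q + 6Q^2, P = MC on the upward-sloping part at Q* = 7.
TR = 117·7 = 819. TC = 779 + 231 = 1010. Profit = 819 − 1010 = -$191.
That loss of $191 beats the $779 the firm would lose by shutting down; producing recovers $588 of fixed cost.

Profit = -$191 at Q = 7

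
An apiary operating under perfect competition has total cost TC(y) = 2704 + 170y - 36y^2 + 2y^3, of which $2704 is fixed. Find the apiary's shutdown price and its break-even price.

AVC = 170 - 36y + 2y^2; minimized at y = 9, giving min AVC = $8. That is the shutdown price.
ATC = 2704/y + 170 - 36y + 2y^2. Setting dATC/dy = −2704/y^2 − 36 + 4y = 0 gives y = 13 (since 4·13^3 − 36·13^2 = 2704).
min ATC = 2704/13 + 170 − 36·13 + 2·13^2 = $248. That is the break-even price.
For $8 ≤ P < $248 the firm produces at a loss; below $8 it shuts down.

Shutdown price = $8; break-even price = $248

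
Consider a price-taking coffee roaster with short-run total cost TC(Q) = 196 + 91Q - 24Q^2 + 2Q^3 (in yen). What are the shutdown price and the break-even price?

AVC = 91 - 24Q + 2Q^2; minimized at Q = 6, giving min AVC = ¥19. That is the shutdown price.
ATC = 196/Q + 91 - 24Q + 2Q^2. Setting dATC/dQ = −196/Q^2 − 24 + 4Q = 0 gives Q = 7 (since 4·7^3 − 24·7^2 = 196).
min ATC = 196/7 + 91 − 24·7 + 2·7^2 = ¥49. That is the break-even price.
For ¥19 ≤ P < ¥49 the firm produces at a loss; below ¥19 it shuts down.

Shutdown price = ¥19; break-even price = ¥49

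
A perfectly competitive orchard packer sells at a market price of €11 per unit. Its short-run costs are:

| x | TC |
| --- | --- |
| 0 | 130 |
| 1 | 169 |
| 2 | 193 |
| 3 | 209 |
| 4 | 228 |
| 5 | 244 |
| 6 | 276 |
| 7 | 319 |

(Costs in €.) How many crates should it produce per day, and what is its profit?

x = 0 (shut down); profit = -€130

Compute π = P·x − TC at each output: x=0: -130; x=1: -158; x=2: -171; x=3: -176; x=4: -184; x=5: -189; x=6: -210; x=7: -242.
Profit is highest at x = 0. Equivalently, the lowest AVC in the table is 114/5 ≈ €22.80 at x = 5, and P = €11 falls below it — price never covers variable cost, so the firm shuts down and loses only its fixed cost.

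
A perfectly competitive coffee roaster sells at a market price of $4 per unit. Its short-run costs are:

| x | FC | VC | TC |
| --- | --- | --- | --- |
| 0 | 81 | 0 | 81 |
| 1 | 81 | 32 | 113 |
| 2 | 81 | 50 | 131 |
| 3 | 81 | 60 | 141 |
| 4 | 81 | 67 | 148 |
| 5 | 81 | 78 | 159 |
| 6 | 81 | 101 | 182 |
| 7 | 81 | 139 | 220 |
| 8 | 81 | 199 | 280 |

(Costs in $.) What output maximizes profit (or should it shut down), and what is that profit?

Compute π = P·x − TC at each output: x=0: -81; x=1: -109; x=2: -123; x=3: -129; x=4: -132; x=5: -139; x=6: -158; x=7: -192; x=8: -248.
Profit is highest at x = 0. Equivalently, the lowest AVC in the table is 78/5 ≈ $15.60 at x = 5, and P = $4 falls below it — price never covers variable cost, so the firm shuts down and loses only its fixed cost.

x = 0 (shut down); profit = -$81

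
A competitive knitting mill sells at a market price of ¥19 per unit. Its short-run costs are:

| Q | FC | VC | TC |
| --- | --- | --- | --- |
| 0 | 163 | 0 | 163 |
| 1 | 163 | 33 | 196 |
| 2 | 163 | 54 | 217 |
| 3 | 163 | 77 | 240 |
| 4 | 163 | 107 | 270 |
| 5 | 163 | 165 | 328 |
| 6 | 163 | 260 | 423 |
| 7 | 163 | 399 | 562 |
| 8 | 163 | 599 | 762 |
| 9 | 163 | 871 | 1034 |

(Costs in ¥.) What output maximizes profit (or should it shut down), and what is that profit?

Profit at each row (π = 19Q − TC): Q=0: -163; Q=1: -177; Q=2: -179; Q=3: -183; Q=4: -194; Q=5: -233; Q=6: -309; Q=7: -429; Q=8: -610; Q=9: -863.
Profit is highest at Q = 0. Equivalently, the lowest AVC in the table is 77/3 ≈ ¥25.67 at Q = 3, and P = ¥19 falls below it — price never covers variable cost, so the firm shuts down and loses only its fixed cost.

Q = 0 (shut down); profit = -¥163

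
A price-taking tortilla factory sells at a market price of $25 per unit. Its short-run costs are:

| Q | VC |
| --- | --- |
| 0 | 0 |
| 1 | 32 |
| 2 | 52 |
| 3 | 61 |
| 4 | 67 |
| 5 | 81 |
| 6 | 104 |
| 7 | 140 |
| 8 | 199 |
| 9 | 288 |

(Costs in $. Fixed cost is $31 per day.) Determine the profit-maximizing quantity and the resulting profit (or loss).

Compute π = P·Q − TC at each output: Q=0: -31; Q=1: -38; Q=2: -33; Q=3: -17; Q=4: 2; Q=5: 13; Q=6: 15; Q=7: 4; Q=8: -30; Q=9: -94.
Profit is maximized at Q = 6. AVC there is 104/6 = $17.33 ≤ P, so producing beats shutting down (which would give -$31).

Q = 6; profit = $15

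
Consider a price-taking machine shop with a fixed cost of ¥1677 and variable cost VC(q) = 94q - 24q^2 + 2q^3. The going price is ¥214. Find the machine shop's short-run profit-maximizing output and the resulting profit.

AVC = 94 - 24q + 2q^2; min AVC = ¥22 at q = 6. Since P = ¥214 ≥ min AVC, the firm produces.
With MC = 94 - 48q + 6q^2, P = MC on the upward-sloping part at q* = 10.
TR = 214·10 = 2140. TC = 1677 + 540 = 2217. Profit = 2140 − 2217 = -¥77.
That loss of ¥77 beats the ¥1677 the firm would lose by shutting down; producing recovers ¥1600 of fixed cost.

Profit = -¥77 at q = 10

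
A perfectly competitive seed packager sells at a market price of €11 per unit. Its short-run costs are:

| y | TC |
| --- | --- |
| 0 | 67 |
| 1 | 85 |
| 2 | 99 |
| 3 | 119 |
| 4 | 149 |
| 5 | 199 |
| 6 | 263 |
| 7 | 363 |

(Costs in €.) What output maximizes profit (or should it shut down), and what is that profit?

y = 0 (shut down); profit = -€67

Profit at each row (π = 11y − TC): y=0: -67; y=1: -74; y=2: -77; y=3: -86; y=4: -105; y=5: -144; y=6: -197; y=7: -286.
Profit is highest at y = 0. Equivalently, the lowest AVC in the table is 32/2 ≈ €16 at y = 2, and P = €11 falls below it — price never covers variable cost, so the firm shuts down and loses only its fixed cost.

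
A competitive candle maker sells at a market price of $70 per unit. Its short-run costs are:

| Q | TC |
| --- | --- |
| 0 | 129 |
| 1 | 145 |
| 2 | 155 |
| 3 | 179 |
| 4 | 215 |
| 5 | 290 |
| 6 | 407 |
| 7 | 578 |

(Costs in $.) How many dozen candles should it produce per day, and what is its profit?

Q = 4; profit = $65

Compute π = P·Q − TC at each output: Q=0: -129; Q=1: -75; Q=2: -15; Q=3: 31; Q=4: 65; Q=5: 60; Q=6: 13; Q=7: -88.
Profit is maximized at Q = 4. AVC there is 86/4 = $21.50 ≤ P, so producing beats shutting down (which would give -$129).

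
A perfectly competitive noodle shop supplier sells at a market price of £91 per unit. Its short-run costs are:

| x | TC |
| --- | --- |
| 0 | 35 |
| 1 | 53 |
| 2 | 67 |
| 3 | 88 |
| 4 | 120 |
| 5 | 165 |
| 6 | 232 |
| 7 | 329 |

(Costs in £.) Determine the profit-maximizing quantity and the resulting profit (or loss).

Compute π = P·x − TC at each output: x=0: -35; x=1: 38; x=2: 115; x=3: 185; x=4: 244; x=5: 290; x=6: 314; x=7: 308.
Profit is maximized at x = 6. AVC there is 197/6 = £32.83 ≤ P, so producing beats shutting down (which would give -£35).

x = 6; profit = £314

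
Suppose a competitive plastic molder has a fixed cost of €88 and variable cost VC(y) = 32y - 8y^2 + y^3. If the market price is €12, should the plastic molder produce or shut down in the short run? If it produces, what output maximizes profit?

Strip out fixed cost: VC = 32y - 8y^2 + y^3. Then AVC = 32 - 8y + y^2 and MC = 32 - 16y + 3y^2.
AVC hits its minimum where MC = AVC, at y = 4, giving min AVC = 32 - 8·4 + 4^2 = €16.
Since P = €12 < min AVC = €16, price fails to cover variable cost at any output.
Best response: produce nothing and absorb the €88 fixed cost.

Shut down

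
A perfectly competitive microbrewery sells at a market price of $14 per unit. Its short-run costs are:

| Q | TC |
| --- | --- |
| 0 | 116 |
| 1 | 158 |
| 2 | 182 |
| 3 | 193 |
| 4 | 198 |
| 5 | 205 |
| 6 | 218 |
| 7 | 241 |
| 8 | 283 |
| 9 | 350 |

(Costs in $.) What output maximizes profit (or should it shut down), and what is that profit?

Compute π = P·Q − TC at each output: Q=0: -116; Q=1: -144; Q=2: -154; Q=3: -151; Q=4: -142; Q=5: -135; Q=6: -134; Q=7: -143; Q=8: -171; Q=9: -224.
Profit is highest at Q = 0. Equivalently, the lowest AVC in the table is 102/6 ≈ $17 at Q = 6, and P = $14 falls below it — price never covers variable cost, so the firm shuts down and loses only its fixed cost.

Q = 0 (shut down); profit = -$116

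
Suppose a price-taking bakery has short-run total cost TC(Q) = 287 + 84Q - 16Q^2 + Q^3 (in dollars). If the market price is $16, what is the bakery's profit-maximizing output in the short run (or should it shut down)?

Shut down

From TC, MC = TC'(Q) = 84 - 32Q + 3Q^2 and AVC = VC/Q = 84 - 16Q + Q^2.
AVC hits its minimum where MC = AVC, at Q = 8, giving min AVC = 84 - 16·8 + 8^2 = $20.
Since P = $16 < min AVC = $20, price fails to cover variable cost at any output.
Shutting down limits the loss to fixed cost, $287.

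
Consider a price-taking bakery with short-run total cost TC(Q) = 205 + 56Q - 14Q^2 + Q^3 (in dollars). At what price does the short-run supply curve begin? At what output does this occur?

$7 per unit, at Q = 7

The shutdown price is the minimum of AVC. VC = 56Q - 14Q^2 + Q^3, so AVC = 56 - 14Q + Q^2.
At the minimum of AVC, MC = AVC. MC = 56 - 28Q + 3Q^2; setting MC = AVC gives 2Q^2 - 14Q = 0, so Q = 7. min AVC = 7.
The firm shuts down for any P below $7.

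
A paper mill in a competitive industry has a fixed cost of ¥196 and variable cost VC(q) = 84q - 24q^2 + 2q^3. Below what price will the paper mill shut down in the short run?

The firm shuts down when price falls below the minimum of average variable cost. AVC = VC/q = 84 - 24q + 2q^2.
dAVC/dq = -24 + 4q = 0 gives q = 6. min AVC = 84 - 24·6 + 2·6^2 = 12.
So the shutdown price is ¥12.

¥12 per unit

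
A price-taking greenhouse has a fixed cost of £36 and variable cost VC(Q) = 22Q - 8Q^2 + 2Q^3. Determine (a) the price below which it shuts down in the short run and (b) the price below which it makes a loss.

Shutdown price = £14; break-even price = £28

AVC = 22 - 8Q + 2Q^2; minimized at Q = 2, giving min AVC = £14. That is the shutdown price.
ATC = 36/Q + 22 - 8Q + 2Q^2. Setting dATC/dQ = −36/Q^2 − 8 + 4Q = 0 gives Q = 3 (since 4·3^3 − 8·3^2 = 36).
min ATC = 36/3 + 22 − 8·3 + 2·3^2 = £28. That is the break-even price.
Between these two prices the firm operates at a loss; above £28 it earns a profit.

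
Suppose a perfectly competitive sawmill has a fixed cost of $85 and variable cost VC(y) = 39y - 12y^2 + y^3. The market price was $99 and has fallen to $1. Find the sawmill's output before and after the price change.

Output falls from 10 to 0 (the firm shuts down)

MC = 39 - 24y + 3y^2; the shutdown threshold is min AVC = $3 (at y = 6).
At P = $99 ≥ min AVC, set P = MC on the rising branch: y = 10.
At P = $1 < min AVC = $3, price no longer covers variable cost at any output, so the firm shuts down: y = 0.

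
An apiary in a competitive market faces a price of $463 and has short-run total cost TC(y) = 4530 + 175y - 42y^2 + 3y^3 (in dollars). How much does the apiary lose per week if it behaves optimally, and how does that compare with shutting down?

Profit = -$210 at y = 12

AVC = 175 - 42y + 3y^2 has its minimum $28 at y = 7; price $463 clears that bar, so the firm operates.
MC = 175 - 84y + 9y^2. Setting P = MC and taking the root on the rising branch gives y* = 12.
TR = 463·12 = 5556. TC = 4530 + 1236 = 5766. Profit = 5556 − 5766 = -$210.
Shutting down would mean losing the fixed cost of $4530, so operating at a loss of $210 is better by $4320.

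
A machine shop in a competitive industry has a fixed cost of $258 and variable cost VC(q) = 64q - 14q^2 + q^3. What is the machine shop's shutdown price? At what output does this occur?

$15 per unit, at q = 7

Short-run supply begins at min AVC. From VC = 64q - 14q^2 + q^3, AVC = 64 - 14q + q^2.
dAVC/dq = -14 + 2q = 0 gives q = 7. min AVC = 64 - 14·7 + 7^2 = 15.
The firm shuts down for any P below $15.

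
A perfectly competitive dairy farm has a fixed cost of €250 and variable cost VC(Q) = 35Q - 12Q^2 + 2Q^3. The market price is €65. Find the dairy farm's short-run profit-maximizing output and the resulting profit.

AVC = 35 - 12Q + 2Q^2; min AVC = €17 at Q = 3. Since P = €65 ≥ min AVC, the firm produces.
MC = 35 - 24Q + 6Q^2. Setting P = MC and taking the root on the rising branch gives Q* = 5.
TR = 65·5 = 325. TC = 250 + 125 = 375. Profit = 325 − 375 = -€50.
Shutting down would mean losing the fixed cost of €250, so operating at a loss of €50 is better by €200.

Profit = -€50 at Q = 5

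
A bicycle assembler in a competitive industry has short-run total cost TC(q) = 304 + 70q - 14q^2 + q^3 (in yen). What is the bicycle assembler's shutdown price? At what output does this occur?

¥21 per unit, at q = 7

Short-run supply begins at min AVC. From VC = 70q - 14q^2 + q^3, AVC = 70 - 14q + q^2.
At the minimum of AVC, MC = AVC. MC = 70 - 28q + 3q^2; setting MC = AVC gives 2q^2 - 14q = 0, so q = 7. min AVC = 21.
The firm shuts down for any P below ¥21.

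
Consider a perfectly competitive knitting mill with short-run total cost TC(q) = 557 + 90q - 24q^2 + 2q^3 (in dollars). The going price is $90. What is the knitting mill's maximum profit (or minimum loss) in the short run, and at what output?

Profit = -$45 at q = 8

AVC = 90 - 24q + 2q^2; min AVC = $18 at q = 6. Since P = $90 ≥ min AVC, the firm produces.
With MC = 90 - 48q + 6q^2, P = MC on the upward-sloping part at q* = 8.
TR = 90·8 = 720. TC = 557 + 208 = 765. Profit = 720 − 765 = -$45.
Shutting down would mean losing the fixed cost of $557, so operating at a loss of $45 is better by $512.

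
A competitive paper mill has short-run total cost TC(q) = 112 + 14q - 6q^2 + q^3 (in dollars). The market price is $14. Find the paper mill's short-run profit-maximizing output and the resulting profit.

AVC = 14 - 6q + q^2; min AVC = $5 at q = 3. Since P = $14 ≥ min AVC, the firm produces.
With MC = 14 - 12q + 3q^2, P = MC on the upward-sloping part at q* = 4.
TR = 14·4 = 56. TC = 112 + 24 = 136. Profit = 56 − 136 = -$80.
That loss of $80 beats the $112 the firm would lose by shutting down; producing recovers $32 of fixed cost.

Profit = -$80 at q = 4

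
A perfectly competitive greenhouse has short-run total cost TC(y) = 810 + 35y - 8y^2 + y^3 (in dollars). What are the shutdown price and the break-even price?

AVC = 35 - 8y + y^2; minimized at y = 4, giving min AVC = $19. That is the shutdown price.
ATC = 810/y + 35 - 8y + y^2. Setting dATC/dy = −810/y^2 − 8 + 2y = 0 gives y = 9 (since 2·9^3 − 8·9^2 = 810).
min ATC = 810/9 + 35 − 8·9 + 9^2 = $134. That is the break-even price.
Between these two prices the firm operates at a loss; above $134 it earns a profit.

Shutdown price = $19; break-even price = $134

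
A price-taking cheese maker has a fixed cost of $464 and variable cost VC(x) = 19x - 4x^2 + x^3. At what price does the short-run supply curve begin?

$15 per unit

The shutdown price is the minimum of AVC. VC = 19x - 4x^2 + x^3, so AVC = 19 - 4x + x^2.
At the minimum of AVC, MC = AVC. MC = 19 - 8x + 3x^2; setting MC = AVC gives 2x^2 - 4x = 0, so x = 2. min AVC = 15.
So the shutdown price is $15.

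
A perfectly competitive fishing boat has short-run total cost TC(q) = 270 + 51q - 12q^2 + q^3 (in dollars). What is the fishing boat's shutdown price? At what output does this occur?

$15 per unit, at q = 6

The shutdown price is the minimum of AVC. VC = 51q - 12q^2 + q^3, so AVC = 51 - 12q + q^2.
dAVC/dq = -12 + 2q = 0 gives q = 6. min AVC = 51 - 12·6 + 6^2 = 15.
For P < $15 the firm produces nothing.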